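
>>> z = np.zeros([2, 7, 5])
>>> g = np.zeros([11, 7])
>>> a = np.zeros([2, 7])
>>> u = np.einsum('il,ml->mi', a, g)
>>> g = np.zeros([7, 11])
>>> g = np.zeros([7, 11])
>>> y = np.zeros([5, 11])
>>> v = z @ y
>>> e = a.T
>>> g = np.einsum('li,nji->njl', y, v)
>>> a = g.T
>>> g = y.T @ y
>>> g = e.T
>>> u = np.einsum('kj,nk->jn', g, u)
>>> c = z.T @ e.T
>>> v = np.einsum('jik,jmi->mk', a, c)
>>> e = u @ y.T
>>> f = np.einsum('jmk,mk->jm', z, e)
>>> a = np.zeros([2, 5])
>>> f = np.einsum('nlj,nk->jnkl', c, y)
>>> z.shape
(2, 7, 5)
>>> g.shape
(2, 7)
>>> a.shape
(2, 5)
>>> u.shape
(7, 11)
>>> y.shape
(5, 11)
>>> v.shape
(7, 2)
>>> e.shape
(7, 5)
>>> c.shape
(5, 7, 7)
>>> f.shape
(7, 5, 11, 7)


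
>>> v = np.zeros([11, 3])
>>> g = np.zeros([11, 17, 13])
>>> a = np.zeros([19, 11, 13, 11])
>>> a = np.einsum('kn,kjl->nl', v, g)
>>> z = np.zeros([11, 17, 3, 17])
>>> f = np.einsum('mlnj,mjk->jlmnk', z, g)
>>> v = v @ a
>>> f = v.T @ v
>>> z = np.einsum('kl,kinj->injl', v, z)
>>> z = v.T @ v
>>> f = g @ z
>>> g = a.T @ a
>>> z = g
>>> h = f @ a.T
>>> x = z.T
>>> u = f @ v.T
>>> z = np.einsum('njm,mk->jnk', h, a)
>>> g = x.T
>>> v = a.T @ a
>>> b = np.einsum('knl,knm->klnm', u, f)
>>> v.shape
(13, 13)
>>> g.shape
(13, 13)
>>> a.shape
(3, 13)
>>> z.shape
(17, 11, 13)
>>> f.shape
(11, 17, 13)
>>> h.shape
(11, 17, 3)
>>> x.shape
(13, 13)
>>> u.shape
(11, 17, 11)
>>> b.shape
(11, 11, 17, 13)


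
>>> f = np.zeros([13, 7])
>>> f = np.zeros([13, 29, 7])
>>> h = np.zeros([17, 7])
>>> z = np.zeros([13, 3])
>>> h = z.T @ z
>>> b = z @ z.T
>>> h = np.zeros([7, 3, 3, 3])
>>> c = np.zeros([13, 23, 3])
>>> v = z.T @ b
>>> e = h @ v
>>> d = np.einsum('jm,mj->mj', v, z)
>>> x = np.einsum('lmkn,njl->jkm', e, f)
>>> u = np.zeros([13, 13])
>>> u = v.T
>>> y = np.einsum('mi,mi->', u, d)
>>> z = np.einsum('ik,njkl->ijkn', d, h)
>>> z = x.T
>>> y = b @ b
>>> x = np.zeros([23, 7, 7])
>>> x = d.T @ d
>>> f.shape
(13, 29, 7)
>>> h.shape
(7, 3, 3, 3)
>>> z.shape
(3, 3, 29)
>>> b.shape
(13, 13)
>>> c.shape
(13, 23, 3)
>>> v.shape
(3, 13)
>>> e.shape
(7, 3, 3, 13)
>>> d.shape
(13, 3)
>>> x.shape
(3, 3)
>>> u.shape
(13, 3)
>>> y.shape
(13, 13)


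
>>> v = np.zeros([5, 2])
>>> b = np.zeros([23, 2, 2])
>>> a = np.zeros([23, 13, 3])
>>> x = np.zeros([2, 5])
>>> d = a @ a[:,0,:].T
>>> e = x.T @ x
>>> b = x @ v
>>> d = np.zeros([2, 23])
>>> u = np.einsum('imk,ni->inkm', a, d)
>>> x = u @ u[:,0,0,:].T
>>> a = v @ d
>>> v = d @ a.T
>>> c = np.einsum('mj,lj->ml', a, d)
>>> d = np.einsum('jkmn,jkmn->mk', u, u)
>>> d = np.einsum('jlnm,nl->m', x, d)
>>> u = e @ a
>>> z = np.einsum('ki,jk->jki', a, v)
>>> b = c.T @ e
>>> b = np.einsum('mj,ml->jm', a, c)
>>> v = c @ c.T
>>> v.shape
(5, 5)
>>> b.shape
(23, 5)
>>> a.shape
(5, 23)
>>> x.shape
(23, 2, 3, 23)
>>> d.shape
(23,)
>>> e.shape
(5, 5)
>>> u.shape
(5, 23)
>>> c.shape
(5, 2)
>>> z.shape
(2, 5, 23)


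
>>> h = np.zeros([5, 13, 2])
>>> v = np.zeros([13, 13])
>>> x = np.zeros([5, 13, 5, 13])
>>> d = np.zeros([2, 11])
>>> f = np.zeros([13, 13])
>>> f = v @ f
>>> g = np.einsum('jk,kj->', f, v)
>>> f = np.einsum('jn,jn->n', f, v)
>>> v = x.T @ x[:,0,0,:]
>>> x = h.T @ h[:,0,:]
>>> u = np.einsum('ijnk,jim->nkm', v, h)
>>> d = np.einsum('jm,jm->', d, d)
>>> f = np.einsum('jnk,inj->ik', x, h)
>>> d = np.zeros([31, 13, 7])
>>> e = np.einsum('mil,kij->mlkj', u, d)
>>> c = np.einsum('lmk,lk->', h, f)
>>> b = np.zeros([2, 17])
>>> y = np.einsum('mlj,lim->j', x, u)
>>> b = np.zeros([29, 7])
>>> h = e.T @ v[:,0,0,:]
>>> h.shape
(7, 31, 2, 13)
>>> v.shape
(13, 5, 13, 13)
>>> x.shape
(2, 13, 2)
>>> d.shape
(31, 13, 7)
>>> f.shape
(5, 2)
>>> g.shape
()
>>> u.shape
(13, 13, 2)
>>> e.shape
(13, 2, 31, 7)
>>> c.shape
()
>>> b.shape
(29, 7)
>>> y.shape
(2,)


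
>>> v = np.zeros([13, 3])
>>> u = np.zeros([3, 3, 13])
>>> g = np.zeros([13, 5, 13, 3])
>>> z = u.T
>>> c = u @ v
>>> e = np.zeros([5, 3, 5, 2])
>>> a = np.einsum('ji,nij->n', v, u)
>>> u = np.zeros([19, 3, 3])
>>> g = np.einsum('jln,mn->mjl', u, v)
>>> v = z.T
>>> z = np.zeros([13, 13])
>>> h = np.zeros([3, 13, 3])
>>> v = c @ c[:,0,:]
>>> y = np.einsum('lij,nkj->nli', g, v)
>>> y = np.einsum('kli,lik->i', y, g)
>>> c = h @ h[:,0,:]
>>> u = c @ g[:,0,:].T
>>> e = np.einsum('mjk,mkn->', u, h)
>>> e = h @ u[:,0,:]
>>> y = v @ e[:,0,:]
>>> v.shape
(3, 3, 3)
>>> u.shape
(3, 13, 13)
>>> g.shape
(13, 19, 3)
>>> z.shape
(13, 13)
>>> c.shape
(3, 13, 3)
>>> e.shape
(3, 13, 13)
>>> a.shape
(3,)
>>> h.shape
(3, 13, 3)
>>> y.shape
(3, 3, 13)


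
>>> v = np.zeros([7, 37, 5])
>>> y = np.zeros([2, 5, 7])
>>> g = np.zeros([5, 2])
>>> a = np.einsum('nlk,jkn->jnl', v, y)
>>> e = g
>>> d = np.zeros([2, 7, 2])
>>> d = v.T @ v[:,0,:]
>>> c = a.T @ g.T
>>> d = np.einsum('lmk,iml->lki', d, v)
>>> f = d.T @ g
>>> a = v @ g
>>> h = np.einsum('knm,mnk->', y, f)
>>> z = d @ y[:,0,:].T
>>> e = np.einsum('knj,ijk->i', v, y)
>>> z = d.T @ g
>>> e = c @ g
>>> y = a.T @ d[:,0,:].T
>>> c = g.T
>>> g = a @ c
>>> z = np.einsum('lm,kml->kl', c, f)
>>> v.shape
(7, 37, 5)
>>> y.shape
(2, 37, 5)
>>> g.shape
(7, 37, 5)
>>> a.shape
(7, 37, 2)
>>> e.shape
(37, 7, 2)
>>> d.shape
(5, 5, 7)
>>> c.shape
(2, 5)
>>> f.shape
(7, 5, 2)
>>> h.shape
()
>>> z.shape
(7, 2)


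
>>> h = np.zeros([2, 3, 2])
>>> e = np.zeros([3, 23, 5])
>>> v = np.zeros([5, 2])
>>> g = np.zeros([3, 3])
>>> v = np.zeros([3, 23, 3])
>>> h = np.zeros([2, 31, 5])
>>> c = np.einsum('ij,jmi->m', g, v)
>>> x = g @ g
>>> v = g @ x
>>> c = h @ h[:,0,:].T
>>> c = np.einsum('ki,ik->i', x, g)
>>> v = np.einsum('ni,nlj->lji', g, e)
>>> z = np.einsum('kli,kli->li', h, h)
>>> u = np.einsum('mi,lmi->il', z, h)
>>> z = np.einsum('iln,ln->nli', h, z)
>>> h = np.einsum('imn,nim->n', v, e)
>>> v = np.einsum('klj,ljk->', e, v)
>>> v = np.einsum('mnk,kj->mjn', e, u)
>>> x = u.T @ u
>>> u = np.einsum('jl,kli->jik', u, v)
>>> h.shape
(3,)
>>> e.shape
(3, 23, 5)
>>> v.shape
(3, 2, 23)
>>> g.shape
(3, 3)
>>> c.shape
(3,)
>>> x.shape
(2, 2)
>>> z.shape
(5, 31, 2)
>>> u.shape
(5, 23, 3)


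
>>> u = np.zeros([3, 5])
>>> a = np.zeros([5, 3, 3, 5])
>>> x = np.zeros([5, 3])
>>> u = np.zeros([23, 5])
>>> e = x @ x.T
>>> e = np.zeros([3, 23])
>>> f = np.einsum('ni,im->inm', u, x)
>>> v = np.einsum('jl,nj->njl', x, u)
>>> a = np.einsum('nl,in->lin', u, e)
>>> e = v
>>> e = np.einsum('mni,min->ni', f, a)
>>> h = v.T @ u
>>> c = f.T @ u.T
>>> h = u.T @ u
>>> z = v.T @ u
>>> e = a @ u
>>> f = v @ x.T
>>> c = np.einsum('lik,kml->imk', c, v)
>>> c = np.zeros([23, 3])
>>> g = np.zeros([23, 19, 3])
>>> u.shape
(23, 5)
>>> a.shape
(5, 3, 23)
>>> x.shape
(5, 3)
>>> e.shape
(5, 3, 5)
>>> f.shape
(23, 5, 5)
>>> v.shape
(23, 5, 3)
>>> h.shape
(5, 5)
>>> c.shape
(23, 3)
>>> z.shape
(3, 5, 5)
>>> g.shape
(23, 19, 3)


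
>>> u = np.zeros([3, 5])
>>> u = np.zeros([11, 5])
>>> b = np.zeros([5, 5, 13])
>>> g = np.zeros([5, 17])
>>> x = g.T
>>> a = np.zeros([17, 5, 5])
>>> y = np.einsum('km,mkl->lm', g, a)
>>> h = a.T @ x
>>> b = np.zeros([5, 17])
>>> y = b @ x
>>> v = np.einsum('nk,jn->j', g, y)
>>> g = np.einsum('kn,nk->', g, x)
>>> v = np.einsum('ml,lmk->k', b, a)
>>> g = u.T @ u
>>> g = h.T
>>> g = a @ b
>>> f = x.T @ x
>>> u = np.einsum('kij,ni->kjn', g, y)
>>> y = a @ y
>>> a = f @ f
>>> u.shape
(17, 17, 5)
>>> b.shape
(5, 17)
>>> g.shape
(17, 5, 17)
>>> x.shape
(17, 5)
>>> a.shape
(5, 5)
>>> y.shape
(17, 5, 5)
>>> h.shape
(5, 5, 5)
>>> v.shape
(5,)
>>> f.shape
(5, 5)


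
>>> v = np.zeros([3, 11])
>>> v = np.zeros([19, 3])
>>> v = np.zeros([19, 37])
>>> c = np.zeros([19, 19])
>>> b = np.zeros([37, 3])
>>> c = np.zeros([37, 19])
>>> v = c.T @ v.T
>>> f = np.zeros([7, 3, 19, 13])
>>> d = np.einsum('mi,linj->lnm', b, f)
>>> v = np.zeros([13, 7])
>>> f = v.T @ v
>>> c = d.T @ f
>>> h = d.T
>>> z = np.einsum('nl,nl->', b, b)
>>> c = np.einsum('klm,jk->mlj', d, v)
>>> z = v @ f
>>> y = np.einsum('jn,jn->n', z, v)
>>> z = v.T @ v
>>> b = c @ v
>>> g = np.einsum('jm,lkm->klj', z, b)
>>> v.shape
(13, 7)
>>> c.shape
(37, 19, 13)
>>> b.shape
(37, 19, 7)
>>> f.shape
(7, 7)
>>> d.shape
(7, 19, 37)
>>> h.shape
(37, 19, 7)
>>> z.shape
(7, 7)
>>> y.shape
(7,)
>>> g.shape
(19, 37, 7)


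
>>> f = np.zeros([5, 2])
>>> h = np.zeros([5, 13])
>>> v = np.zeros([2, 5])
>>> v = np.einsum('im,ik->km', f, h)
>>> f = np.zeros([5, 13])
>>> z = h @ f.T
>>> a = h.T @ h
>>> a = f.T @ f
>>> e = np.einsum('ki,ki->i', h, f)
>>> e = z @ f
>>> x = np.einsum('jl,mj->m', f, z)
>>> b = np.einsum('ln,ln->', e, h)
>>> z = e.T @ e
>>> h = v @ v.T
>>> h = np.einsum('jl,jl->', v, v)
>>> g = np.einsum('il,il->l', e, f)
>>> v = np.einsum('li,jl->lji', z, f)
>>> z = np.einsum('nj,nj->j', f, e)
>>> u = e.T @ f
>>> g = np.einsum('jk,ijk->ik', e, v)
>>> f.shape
(5, 13)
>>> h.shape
()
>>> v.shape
(13, 5, 13)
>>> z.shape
(13,)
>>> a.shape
(13, 13)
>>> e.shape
(5, 13)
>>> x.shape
(5,)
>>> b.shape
()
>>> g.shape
(13, 13)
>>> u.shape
(13, 13)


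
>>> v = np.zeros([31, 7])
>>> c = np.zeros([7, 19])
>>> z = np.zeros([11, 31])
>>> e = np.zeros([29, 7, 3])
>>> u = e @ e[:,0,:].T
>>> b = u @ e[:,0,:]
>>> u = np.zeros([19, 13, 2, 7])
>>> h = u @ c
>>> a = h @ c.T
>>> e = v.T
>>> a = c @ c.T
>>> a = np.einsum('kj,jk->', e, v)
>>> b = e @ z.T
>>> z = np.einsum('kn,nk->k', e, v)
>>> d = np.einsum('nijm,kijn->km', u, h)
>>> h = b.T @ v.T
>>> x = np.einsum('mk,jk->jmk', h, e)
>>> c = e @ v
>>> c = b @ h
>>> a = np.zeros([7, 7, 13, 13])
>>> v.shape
(31, 7)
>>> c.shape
(7, 31)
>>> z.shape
(7,)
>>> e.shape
(7, 31)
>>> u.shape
(19, 13, 2, 7)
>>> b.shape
(7, 11)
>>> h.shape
(11, 31)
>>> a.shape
(7, 7, 13, 13)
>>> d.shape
(19, 7)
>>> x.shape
(7, 11, 31)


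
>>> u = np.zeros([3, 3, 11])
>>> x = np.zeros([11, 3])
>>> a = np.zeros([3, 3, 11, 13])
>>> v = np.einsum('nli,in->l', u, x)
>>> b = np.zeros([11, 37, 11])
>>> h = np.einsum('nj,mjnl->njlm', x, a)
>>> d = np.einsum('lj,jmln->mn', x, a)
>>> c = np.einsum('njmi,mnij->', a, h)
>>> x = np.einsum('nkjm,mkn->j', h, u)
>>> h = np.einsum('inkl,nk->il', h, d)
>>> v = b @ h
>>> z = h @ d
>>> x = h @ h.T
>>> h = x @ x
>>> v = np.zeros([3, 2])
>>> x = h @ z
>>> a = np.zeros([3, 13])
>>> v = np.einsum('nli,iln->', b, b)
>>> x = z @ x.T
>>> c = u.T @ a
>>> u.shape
(3, 3, 11)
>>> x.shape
(11, 11)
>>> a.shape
(3, 13)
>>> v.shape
()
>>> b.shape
(11, 37, 11)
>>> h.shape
(11, 11)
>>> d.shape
(3, 13)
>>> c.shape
(11, 3, 13)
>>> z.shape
(11, 13)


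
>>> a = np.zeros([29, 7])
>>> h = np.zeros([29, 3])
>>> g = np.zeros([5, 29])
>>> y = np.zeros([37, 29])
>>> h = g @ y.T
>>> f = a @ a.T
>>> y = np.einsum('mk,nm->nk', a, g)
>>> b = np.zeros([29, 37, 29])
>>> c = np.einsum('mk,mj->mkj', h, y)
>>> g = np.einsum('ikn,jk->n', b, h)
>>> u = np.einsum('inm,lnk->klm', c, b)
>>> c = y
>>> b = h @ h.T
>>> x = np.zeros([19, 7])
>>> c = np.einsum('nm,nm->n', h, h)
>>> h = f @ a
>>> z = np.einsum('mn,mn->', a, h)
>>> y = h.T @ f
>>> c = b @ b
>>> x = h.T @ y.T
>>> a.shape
(29, 7)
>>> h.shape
(29, 7)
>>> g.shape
(29,)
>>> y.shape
(7, 29)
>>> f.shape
(29, 29)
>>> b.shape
(5, 5)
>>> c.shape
(5, 5)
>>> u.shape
(29, 29, 7)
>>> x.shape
(7, 7)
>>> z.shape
()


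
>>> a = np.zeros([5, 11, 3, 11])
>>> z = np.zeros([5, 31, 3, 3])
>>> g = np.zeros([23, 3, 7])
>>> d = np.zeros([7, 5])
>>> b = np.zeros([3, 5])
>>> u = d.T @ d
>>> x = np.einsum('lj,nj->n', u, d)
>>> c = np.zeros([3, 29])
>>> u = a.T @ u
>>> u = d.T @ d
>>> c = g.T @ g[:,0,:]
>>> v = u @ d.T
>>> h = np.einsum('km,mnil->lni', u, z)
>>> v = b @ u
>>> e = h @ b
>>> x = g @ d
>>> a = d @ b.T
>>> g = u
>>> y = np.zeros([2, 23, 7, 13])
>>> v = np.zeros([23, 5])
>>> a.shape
(7, 3)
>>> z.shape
(5, 31, 3, 3)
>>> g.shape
(5, 5)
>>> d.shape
(7, 5)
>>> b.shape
(3, 5)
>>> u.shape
(5, 5)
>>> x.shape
(23, 3, 5)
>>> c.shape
(7, 3, 7)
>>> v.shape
(23, 5)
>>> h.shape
(3, 31, 3)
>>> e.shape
(3, 31, 5)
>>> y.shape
(2, 23, 7, 13)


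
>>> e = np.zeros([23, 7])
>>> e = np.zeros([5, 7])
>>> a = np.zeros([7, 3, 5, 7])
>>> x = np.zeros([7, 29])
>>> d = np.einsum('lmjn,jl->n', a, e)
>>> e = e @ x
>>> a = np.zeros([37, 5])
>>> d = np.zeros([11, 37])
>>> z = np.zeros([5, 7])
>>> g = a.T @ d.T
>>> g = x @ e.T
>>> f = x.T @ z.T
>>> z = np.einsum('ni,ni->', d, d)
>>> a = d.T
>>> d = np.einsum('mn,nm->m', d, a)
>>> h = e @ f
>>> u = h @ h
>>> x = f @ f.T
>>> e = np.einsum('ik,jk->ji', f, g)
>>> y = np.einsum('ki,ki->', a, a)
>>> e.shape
(7, 29)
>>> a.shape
(37, 11)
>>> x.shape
(29, 29)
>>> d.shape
(11,)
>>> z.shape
()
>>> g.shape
(7, 5)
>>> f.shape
(29, 5)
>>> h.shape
(5, 5)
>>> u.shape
(5, 5)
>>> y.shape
()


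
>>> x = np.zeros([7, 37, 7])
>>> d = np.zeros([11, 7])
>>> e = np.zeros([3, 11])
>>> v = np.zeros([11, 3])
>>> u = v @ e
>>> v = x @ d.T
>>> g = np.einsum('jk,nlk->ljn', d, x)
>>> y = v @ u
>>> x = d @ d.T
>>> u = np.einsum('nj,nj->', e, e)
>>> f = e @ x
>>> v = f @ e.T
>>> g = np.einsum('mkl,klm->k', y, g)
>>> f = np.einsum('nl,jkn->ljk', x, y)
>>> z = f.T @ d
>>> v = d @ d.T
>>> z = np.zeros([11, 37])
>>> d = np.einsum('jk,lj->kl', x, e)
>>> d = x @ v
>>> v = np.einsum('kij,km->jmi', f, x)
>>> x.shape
(11, 11)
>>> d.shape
(11, 11)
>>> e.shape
(3, 11)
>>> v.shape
(37, 11, 7)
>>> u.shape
()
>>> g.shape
(37,)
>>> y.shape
(7, 37, 11)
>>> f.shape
(11, 7, 37)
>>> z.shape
(11, 37)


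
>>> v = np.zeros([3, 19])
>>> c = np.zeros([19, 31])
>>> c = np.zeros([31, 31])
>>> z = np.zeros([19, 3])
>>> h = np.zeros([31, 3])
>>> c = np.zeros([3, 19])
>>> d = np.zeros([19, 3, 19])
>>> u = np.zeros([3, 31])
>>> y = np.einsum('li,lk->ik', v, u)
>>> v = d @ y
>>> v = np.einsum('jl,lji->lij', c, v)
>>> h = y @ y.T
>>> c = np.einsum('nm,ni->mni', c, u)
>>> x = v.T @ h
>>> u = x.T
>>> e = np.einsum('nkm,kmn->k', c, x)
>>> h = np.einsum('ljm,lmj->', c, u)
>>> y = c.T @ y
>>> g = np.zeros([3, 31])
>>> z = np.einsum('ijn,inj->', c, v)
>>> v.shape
(19, 31, 3)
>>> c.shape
(19, 3, 31)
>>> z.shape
()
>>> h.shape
()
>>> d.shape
(19, 3, 19)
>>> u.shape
(19, 31, 3)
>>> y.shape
(31, 3, 31)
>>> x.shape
(3, 31, 19)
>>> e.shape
(3,)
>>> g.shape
(3, 31)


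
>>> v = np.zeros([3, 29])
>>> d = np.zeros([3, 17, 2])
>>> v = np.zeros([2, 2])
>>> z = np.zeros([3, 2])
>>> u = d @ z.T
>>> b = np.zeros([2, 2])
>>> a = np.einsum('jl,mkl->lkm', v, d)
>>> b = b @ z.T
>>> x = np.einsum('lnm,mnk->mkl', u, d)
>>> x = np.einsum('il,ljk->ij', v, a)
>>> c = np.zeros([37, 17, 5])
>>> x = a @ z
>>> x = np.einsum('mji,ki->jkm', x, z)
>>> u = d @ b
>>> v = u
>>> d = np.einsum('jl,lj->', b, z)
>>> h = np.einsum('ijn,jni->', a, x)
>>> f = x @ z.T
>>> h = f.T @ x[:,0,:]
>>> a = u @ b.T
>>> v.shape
(3, 17, 3)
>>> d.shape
()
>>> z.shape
(3, 2)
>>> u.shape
(3, 17, 3)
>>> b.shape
(2, 3)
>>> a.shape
(3, 17, 2)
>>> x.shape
(17, 3, 2)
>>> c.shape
(37, 17, 5)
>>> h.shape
(3, 3, 2)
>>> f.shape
(17, 3, 3)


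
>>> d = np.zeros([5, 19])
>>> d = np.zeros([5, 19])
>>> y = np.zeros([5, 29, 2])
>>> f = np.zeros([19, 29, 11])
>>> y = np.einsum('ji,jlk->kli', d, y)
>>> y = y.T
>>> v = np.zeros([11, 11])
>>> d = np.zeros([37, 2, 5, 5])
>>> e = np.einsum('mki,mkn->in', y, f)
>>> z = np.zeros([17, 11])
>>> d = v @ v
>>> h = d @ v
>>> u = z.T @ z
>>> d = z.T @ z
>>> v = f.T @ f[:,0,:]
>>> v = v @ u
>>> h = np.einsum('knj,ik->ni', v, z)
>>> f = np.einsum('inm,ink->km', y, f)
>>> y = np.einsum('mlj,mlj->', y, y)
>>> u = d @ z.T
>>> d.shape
(11, 11)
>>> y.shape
()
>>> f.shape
(11, 2)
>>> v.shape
(11, 29, 11)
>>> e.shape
(2, 11)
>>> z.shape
(17, 11)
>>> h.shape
(29, 17)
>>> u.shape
(11, 17)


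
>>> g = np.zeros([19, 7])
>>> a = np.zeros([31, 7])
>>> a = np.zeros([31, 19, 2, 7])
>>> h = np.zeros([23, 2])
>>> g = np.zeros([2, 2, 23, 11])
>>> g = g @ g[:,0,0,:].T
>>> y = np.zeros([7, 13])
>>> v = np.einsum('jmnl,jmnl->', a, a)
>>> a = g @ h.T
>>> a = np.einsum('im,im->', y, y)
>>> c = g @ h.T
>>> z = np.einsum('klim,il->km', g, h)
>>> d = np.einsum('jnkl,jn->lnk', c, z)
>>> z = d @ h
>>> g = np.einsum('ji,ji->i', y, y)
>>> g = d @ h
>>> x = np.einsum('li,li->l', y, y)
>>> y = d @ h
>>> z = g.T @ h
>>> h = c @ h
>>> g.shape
(23, 2, 2)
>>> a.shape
()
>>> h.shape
(2, 2, 23, 2)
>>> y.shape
(23, 2, 2)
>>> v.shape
()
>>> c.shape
(2, 2, 23, 23)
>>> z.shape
(2, 2, 2)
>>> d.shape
(23, 2, 23)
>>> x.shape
(7,)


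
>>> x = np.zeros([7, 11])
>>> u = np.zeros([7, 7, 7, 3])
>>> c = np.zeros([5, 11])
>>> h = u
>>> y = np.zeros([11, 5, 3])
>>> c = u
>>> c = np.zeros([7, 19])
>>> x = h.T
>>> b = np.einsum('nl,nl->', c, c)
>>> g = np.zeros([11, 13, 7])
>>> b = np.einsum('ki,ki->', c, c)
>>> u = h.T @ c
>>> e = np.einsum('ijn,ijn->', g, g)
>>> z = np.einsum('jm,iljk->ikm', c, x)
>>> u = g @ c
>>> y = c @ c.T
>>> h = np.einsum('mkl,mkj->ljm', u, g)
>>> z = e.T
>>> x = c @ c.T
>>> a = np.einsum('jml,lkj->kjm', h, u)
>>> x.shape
(7, 7)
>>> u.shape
(11, 13, 19)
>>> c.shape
(7, 19)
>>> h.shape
(19, 7, 11)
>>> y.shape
(7, 7)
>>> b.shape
()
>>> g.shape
(11, 13, 7)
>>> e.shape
()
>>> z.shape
()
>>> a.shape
(13, 19, 7)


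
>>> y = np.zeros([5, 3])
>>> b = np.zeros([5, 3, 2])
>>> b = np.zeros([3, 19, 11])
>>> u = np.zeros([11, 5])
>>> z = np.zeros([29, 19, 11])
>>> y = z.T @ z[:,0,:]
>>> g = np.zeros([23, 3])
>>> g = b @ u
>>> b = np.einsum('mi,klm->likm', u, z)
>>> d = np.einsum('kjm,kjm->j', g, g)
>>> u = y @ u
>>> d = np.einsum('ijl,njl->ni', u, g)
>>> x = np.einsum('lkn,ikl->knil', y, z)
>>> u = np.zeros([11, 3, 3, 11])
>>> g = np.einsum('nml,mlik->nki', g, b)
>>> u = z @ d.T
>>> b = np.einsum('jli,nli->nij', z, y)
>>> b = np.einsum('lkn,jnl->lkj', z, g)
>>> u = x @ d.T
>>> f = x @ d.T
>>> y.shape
(11, 19, 11)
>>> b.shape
(29, 19, 3)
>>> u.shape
(19, 11, 29, 3)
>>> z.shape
(29, 19, 11)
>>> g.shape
(3, 11, 29)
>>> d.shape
(3, 11)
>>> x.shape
(19, 11, 29, 11)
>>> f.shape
(19, 11, 29, 3)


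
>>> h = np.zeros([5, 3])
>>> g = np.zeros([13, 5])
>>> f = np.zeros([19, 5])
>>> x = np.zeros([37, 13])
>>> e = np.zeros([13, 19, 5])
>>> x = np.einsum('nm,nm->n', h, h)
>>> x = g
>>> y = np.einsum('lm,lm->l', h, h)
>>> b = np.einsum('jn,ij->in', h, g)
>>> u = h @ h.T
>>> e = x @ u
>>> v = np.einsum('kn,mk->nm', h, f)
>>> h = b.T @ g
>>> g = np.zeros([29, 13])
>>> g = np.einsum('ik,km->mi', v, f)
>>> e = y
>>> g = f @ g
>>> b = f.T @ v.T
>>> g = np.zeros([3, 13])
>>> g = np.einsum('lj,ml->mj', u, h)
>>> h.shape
(3, 5)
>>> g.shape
(3, 5)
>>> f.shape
(19, 5)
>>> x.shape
(13, 5)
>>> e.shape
(5,)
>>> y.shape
(5,)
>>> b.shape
(5, 3)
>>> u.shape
(5, 5)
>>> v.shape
(3, 19)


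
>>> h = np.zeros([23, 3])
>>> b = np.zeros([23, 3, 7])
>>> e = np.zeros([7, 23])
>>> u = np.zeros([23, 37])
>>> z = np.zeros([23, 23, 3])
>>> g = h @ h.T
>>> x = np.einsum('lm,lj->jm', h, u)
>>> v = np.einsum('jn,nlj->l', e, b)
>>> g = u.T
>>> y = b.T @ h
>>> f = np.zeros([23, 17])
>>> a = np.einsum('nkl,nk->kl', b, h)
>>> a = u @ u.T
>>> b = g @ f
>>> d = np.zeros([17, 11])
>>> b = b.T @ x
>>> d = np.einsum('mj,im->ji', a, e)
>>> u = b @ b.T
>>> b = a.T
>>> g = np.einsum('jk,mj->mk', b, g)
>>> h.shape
(23, 3)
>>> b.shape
(23, 23)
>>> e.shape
(7, 23)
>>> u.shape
(17, 17)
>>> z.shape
(23, 23, 3)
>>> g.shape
(37, 23)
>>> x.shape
(37, 3)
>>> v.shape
(3,)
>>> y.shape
(7, 3, 3)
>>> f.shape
(23, 17)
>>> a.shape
(23, 23)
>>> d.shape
(23, 7)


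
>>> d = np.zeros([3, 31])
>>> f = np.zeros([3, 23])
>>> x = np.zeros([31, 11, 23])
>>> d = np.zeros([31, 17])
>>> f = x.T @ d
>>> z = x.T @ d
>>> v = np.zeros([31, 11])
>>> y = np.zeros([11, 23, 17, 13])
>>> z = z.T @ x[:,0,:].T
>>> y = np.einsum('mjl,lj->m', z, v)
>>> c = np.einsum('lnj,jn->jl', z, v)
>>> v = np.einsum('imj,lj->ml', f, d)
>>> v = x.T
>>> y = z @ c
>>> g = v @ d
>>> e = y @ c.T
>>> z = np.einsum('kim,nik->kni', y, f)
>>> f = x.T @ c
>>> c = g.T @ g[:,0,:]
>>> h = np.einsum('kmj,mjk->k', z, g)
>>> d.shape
(31, 17)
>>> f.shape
(23, 11, 17)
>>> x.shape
(31, 11, 23)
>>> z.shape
(17, 23, 11)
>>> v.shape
(23, 11, 31)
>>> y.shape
(17, 11, 17)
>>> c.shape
(17, 11, 17)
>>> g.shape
(23, 11, 17)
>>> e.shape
(17, 11, 31)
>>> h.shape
(17,)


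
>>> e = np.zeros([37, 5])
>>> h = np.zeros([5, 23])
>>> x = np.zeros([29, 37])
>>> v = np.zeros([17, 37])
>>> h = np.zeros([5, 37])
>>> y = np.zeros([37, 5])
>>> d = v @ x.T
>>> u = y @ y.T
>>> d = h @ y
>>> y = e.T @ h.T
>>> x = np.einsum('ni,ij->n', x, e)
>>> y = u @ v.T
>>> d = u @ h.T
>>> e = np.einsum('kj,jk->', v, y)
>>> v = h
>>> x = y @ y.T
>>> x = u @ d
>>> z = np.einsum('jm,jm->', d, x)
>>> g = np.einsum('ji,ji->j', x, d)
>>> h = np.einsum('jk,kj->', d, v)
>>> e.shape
()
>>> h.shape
()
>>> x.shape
(37, 5)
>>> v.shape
(5, 37)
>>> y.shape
(37, 17)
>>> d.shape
(37, 5)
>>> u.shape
(37, 37)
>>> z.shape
()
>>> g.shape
(37,)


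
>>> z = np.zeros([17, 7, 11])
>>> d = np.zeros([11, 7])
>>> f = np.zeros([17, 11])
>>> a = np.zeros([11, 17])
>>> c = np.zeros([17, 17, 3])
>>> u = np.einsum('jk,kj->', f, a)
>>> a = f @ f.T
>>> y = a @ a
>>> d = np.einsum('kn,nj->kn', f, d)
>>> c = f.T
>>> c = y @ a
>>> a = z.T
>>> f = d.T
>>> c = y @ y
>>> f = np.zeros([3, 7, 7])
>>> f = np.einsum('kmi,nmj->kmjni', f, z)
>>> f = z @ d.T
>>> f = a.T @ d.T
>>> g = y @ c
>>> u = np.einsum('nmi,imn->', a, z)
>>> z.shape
(17, 7, 11)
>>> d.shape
(17, 11)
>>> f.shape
(17, 7, 17)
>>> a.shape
(11, 7, 17)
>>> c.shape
(17, 17)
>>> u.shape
()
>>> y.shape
(17, 17)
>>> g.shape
(17, 17)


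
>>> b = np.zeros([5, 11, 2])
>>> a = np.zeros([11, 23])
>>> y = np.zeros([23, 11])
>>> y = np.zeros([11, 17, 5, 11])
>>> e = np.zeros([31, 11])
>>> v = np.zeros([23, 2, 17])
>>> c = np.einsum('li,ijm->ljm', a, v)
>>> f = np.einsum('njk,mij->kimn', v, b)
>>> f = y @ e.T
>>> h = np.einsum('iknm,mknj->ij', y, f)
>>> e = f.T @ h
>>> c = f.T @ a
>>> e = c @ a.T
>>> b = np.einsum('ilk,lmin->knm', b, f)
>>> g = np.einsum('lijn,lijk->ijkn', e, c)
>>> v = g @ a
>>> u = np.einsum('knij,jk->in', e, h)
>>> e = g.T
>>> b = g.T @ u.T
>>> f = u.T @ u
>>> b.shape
(11, 23, 17, 17)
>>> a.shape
(11, 23)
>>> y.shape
(11, 17, 5, 11)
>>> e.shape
(11, 23, 17, 5)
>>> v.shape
(5, 17, 23, 23)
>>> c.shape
(31, 5, 17, 23)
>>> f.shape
(5, 5)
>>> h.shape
(11, 31)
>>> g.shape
(5, 17, 23, 11)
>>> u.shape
(17, 5)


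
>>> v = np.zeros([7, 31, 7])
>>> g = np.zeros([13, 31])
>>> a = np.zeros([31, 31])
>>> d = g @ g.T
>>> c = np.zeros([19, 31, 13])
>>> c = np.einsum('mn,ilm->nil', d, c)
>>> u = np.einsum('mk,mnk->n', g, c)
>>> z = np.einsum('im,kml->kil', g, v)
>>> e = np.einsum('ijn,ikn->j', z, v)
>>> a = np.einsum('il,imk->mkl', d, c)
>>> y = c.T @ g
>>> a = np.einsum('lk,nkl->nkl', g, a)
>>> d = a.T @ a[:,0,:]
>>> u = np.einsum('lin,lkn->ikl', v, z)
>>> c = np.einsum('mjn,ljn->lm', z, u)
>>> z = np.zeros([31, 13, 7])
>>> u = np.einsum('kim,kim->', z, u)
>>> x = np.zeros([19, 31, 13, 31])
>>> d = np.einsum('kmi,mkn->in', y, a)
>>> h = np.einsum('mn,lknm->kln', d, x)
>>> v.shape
(7, 31, 7)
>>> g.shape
(13, 31)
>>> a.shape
(19, 31, 13)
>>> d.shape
(31, 13)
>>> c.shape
(31, 7)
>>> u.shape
()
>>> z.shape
(31, 13, 7)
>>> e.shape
(13,)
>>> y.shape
(31, 19, 31)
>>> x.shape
(19, 31, 13, 31)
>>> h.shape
(31, 19, 13)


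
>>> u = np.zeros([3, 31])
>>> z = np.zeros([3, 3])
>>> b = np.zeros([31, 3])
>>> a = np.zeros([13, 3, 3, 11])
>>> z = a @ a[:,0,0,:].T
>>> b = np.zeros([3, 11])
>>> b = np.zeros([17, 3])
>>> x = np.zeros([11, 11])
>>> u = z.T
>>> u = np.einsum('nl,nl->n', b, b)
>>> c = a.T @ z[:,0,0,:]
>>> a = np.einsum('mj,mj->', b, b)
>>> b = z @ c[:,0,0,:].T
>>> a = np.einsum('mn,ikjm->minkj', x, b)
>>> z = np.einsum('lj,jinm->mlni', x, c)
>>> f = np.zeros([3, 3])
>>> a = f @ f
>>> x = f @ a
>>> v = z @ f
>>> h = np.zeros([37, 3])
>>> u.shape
(17,)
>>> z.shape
(13, 11, 3, 3)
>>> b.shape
(13, 3, 3, 11)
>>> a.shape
(3, 3)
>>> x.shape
(3, 3)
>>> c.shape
(11, 3, 3, 13)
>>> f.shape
(3, 3)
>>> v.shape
(13, 11, 3, 3)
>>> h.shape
(37, 3)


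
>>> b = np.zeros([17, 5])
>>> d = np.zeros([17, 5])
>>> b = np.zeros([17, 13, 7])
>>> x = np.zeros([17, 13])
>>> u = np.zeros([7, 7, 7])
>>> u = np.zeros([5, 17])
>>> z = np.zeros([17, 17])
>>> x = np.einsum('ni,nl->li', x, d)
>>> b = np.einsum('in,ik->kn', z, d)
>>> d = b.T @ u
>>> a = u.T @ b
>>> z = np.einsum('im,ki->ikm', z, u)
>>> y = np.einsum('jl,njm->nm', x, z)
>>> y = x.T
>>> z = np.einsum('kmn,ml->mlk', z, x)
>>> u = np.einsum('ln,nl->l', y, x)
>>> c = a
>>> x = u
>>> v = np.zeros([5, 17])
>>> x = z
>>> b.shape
(5, 17)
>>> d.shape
(17, 17)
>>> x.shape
(5, 13, 17)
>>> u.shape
(13,)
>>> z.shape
(5, 13, 17)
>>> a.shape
(17, 17)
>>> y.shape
(13, 5)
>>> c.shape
(17, 17)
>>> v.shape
(5, 17)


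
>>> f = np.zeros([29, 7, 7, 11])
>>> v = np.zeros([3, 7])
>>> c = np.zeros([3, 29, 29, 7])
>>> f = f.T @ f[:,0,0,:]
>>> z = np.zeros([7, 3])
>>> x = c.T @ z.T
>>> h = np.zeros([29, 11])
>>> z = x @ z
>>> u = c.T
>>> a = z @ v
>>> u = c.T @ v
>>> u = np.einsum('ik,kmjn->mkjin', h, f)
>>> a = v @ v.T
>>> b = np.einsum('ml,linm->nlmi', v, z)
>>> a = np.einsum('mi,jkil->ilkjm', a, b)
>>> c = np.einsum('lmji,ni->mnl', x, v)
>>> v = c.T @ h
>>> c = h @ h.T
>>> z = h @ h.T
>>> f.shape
(11, 7, 7, 11)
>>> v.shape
(7, 3, 11)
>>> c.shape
(29, 29)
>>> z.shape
(29, 29)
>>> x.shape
(7, 29, 29, 7)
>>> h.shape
(29, 11)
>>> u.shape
(7, 11, 7, 29, 11)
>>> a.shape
(3, 29, 7, 29, 3)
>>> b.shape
(29, 7, 3, 29)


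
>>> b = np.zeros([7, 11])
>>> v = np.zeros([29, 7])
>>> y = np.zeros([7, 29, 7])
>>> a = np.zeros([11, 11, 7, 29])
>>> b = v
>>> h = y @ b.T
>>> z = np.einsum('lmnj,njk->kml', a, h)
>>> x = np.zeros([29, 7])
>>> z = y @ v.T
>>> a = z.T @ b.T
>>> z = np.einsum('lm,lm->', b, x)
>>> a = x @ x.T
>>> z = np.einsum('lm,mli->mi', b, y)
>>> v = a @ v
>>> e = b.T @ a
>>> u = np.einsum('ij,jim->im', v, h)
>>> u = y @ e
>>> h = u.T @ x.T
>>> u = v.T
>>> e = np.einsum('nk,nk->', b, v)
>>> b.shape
(29, 7)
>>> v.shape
(29, 7)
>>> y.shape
(7, 29, 7)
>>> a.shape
(29, 29)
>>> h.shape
(29, 29, 29)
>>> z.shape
(7, 7)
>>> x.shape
(29, 7)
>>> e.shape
()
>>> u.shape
(7, 29)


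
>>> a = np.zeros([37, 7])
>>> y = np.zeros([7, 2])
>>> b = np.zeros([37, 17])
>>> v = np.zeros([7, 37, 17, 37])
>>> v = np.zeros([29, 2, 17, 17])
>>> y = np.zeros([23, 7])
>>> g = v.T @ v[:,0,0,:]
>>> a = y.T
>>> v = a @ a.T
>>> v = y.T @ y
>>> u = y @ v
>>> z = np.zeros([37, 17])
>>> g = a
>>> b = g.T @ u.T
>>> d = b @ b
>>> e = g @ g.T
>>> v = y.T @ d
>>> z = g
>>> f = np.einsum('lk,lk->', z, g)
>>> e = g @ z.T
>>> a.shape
(7, 23)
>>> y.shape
(23, 7)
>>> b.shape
(23, 23)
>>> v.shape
(7, 23)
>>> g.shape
(7, 23)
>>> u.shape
(23, 7)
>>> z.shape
(7, 23)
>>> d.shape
(23, 23)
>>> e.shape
(7, 7)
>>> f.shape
()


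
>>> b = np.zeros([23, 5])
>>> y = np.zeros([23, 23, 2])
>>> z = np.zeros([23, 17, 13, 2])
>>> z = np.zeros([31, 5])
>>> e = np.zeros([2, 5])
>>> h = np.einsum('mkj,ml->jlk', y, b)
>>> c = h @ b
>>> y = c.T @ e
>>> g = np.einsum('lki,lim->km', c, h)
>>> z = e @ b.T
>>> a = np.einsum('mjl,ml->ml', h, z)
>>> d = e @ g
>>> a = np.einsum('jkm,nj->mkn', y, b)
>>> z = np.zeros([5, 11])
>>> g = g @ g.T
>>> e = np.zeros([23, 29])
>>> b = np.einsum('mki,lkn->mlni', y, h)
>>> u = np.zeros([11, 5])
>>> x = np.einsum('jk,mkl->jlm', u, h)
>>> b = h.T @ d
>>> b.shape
(23, 5, 23)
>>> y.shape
(5, 5, 5)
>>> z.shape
(5, 11)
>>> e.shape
(23, 29)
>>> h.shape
(2, 5, 23)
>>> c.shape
(2, 5, 5)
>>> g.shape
(5, 5)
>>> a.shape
(5, 5, 23)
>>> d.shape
(2, 23)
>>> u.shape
(11, 5)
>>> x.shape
(11, 23, 2)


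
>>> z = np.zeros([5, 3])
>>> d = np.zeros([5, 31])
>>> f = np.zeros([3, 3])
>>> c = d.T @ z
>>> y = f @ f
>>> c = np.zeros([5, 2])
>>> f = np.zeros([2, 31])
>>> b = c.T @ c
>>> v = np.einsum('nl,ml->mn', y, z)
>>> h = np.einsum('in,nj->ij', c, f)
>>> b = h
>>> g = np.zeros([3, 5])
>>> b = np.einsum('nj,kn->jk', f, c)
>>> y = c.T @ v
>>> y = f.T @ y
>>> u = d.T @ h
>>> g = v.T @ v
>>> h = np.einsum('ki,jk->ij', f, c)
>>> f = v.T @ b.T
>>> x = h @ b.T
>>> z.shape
(5, 3)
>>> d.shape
(5, 31)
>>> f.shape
(3, 31)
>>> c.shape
(5, 2)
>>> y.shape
(31, 3)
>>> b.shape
(31, 5)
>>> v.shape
(5, 3)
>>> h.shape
(31, 5)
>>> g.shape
(3, 3)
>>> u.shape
(31, 31)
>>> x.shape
(31, 31)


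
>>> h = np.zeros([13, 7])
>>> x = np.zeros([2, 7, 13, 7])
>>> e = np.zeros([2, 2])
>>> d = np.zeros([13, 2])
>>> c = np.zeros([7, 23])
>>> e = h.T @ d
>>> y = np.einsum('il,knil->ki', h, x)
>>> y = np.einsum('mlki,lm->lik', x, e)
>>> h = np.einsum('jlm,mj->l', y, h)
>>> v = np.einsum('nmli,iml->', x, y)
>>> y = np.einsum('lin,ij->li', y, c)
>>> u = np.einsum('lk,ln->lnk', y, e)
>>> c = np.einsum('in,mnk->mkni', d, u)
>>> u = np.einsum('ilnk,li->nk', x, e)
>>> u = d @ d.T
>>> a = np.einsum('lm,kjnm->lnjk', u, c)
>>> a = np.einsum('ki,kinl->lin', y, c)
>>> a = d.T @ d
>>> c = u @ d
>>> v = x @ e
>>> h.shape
(7,)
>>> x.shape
(2, 7, 13, 7)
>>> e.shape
(7, 2)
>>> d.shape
(13, 2)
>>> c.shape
(13, 2)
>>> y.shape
(7, 7)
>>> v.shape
(2, 7, 13, 2)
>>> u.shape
(13, 13)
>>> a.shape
(2, 2)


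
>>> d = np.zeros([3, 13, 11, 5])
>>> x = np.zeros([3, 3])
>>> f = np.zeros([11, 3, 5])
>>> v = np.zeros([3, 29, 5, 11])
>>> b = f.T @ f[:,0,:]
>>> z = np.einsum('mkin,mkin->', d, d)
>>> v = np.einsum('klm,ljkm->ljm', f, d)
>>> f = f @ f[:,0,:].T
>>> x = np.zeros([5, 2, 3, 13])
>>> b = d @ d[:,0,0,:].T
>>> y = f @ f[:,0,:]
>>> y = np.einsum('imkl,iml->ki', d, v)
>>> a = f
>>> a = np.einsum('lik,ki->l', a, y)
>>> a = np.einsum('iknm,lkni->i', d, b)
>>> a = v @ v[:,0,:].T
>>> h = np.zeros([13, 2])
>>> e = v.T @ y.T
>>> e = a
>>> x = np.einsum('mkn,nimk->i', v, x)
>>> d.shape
(3, 13, 11, 5)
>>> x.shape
(2,)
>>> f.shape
(11, 3, 11)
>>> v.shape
(3, 13, 5)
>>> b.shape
(3, 13, 11, 3)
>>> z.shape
()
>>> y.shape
(11, 3)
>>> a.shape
(3, 13, 3)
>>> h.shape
(13, 2)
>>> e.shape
(3, 13, 3)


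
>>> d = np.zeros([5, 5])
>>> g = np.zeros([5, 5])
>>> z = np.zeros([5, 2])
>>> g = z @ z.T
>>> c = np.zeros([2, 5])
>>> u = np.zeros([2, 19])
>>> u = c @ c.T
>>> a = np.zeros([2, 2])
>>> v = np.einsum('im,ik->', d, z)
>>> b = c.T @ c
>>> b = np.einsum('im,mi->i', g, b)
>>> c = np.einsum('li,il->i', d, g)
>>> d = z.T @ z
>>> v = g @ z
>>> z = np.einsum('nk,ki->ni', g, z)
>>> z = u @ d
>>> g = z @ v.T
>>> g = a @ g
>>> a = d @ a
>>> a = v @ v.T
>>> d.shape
(2, 2)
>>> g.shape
(2, 5)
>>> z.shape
(2, 2)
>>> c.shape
(5,)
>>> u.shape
(2, 2)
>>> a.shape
(5, 5)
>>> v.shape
(5, 2)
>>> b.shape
(5,)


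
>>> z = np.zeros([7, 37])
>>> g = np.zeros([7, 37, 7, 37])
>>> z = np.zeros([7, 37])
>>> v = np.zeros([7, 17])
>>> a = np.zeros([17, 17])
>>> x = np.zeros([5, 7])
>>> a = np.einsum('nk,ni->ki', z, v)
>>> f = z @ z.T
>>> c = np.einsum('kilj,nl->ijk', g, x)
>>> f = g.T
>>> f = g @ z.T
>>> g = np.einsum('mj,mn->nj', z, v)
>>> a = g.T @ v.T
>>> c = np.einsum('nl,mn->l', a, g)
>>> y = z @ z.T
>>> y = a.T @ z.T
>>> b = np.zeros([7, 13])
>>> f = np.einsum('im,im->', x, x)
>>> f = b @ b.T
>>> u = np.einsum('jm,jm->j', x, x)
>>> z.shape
(7, 37)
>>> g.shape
(17, 37)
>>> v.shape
(7, 17)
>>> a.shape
(37, 7)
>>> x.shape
(5, 7)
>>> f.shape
(7, 7)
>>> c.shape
(7,)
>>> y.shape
(7, 7)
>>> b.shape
(7, 13)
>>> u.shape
(5,)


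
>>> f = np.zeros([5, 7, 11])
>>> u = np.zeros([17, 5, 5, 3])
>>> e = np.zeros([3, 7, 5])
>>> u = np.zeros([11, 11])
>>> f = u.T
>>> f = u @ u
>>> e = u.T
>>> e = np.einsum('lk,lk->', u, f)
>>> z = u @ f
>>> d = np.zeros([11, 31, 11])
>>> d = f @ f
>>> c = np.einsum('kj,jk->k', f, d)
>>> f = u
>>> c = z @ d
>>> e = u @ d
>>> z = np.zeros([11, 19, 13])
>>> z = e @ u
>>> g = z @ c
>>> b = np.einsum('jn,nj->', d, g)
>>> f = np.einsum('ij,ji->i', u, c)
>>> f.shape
(11,)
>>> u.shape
(11, 11)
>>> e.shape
(11, 11)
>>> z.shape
(11, 11)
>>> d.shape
(11, 11)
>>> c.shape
(11, 11)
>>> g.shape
(11, 11)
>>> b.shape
()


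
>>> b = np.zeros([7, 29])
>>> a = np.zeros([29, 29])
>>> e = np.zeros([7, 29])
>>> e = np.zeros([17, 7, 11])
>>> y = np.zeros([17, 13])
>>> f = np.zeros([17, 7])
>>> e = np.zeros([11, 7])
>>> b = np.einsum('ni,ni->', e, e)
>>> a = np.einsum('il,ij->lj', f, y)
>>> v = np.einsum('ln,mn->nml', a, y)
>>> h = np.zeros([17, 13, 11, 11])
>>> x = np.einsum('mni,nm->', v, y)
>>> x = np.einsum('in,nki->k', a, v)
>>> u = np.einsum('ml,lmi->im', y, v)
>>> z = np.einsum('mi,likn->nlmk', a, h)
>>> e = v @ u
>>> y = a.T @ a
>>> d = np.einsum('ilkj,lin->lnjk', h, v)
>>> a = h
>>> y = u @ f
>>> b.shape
()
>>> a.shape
(17, 13, 11, 11)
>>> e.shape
(13, 17, 17)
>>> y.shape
(7, 7)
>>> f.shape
(17, 7)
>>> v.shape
(13, 17, 7)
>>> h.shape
(17, 13, 11, 11)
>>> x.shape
(17,)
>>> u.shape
(7, 17)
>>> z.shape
(11, 17, 7, 11)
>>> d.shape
(13, 7, 11, 11)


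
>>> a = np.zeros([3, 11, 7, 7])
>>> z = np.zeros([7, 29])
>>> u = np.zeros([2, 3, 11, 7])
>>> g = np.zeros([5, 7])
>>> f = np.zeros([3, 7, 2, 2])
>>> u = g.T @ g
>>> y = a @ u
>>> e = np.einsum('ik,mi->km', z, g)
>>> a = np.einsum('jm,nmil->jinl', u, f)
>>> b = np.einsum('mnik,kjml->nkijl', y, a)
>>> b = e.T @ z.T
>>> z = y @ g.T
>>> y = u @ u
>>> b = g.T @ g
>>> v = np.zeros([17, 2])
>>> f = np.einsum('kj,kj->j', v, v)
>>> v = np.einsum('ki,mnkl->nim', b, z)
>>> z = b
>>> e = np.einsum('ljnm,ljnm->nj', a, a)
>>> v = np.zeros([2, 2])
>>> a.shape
(7, 2, 3, 2)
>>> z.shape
(7, 7)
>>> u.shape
(7, 7)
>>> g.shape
(5, 7)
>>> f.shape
(2,)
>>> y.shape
(7, 7)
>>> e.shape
(3, 2)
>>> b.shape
(7, 7)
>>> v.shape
(2, 2)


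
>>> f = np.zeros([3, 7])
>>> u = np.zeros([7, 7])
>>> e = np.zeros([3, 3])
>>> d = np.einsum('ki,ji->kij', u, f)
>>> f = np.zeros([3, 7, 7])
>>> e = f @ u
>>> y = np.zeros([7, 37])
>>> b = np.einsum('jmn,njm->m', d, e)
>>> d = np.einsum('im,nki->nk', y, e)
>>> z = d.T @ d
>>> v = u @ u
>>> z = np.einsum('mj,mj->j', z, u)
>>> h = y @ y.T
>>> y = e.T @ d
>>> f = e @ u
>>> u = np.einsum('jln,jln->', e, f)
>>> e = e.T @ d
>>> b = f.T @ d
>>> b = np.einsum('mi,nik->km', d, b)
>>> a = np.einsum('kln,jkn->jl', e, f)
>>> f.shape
(3, 7, 7)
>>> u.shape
()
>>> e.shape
(7, 7, 7)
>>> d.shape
(3, 7)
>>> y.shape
(7, 7, 7)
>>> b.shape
(7, 3)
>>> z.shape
(7,)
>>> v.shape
(7, 7)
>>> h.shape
(7, 7)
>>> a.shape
(3, 7)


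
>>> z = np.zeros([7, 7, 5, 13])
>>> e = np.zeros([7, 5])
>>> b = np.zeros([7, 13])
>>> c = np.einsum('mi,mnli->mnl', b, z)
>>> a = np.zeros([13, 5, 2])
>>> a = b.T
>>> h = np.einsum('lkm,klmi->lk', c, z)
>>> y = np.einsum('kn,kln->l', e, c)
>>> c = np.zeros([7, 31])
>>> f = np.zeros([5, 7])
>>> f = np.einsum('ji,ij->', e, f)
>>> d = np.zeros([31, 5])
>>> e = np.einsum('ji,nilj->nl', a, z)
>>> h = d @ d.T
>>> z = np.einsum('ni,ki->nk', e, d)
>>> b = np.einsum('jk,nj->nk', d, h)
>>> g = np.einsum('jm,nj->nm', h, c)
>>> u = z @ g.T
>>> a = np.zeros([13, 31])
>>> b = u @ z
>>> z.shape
(7, 31)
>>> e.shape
(7, 5)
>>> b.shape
(7, 31)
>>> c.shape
(7, 31)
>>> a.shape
(13, 31)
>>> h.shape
(31, 31)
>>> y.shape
(7,)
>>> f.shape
()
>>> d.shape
(31, 5)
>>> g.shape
(7, 31)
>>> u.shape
(7, 7)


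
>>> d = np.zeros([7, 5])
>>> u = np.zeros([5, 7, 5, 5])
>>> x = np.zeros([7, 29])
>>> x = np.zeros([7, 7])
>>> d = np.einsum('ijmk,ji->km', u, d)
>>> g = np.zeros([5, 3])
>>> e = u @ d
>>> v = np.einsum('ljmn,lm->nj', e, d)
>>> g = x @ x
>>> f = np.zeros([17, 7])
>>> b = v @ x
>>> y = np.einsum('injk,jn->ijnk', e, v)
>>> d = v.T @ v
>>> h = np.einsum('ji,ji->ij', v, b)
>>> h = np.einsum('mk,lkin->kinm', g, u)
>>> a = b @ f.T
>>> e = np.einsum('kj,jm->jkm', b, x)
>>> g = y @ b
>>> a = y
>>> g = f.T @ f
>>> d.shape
(7, 7)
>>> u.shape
(5, 7, 5, 5)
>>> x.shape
(7, 7)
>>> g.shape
(7, 7)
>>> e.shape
(7, 5, 7)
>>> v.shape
(5, 7)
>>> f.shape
(17, 7)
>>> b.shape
(5, 7)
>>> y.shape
(5, 5, 7, 5)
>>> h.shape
(7, 5, 5, 7)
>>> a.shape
(5, 5, 7, 5)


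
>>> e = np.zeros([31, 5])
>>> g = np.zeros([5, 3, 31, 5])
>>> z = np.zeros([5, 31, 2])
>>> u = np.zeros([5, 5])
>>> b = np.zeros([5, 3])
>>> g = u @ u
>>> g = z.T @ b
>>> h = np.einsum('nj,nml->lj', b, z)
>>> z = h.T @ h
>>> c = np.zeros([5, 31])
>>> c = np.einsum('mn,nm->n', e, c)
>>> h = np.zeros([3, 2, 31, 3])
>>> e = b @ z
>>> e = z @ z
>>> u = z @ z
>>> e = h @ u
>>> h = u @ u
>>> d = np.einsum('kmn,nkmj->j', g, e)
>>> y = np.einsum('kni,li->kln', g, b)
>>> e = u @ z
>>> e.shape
(3, 3)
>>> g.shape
(2, 31, 3)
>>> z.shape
(3, 3)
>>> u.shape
(3, 3)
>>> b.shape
(5, 3)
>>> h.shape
(3, 3)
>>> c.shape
(5,)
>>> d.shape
(3,)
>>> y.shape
(2, 5, 31)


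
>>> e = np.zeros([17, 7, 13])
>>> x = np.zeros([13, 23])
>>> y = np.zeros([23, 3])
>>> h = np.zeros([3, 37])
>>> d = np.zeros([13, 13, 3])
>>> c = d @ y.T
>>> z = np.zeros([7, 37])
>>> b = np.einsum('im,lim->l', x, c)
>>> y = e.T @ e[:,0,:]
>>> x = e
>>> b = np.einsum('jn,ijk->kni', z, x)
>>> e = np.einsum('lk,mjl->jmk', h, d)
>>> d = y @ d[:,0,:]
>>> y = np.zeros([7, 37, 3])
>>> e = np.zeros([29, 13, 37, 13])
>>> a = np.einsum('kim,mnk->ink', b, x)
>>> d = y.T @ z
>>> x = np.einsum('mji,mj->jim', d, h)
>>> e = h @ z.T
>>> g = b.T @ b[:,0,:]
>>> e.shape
(3, 7)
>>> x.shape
(37, 37, 3)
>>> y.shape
(7, 37, 3)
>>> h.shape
(3, 37)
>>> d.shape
(3, 37, 37)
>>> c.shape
(13, 13, 23)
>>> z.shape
(7, 37)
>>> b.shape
(13, 37, 17)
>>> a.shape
(37, 7, 13)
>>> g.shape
(17, 37, 17)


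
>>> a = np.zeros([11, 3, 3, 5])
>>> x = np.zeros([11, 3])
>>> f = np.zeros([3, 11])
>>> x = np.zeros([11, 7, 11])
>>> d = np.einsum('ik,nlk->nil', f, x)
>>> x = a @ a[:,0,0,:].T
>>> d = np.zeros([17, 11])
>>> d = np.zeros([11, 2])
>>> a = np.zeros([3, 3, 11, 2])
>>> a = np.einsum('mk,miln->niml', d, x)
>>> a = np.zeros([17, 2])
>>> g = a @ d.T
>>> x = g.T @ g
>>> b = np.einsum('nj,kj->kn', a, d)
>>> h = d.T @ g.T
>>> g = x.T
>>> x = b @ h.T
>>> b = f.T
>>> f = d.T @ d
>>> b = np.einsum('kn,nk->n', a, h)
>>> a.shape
(17, 2)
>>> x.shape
(11, 2)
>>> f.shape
(2, 2)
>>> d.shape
(11, 2)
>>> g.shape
(11, 11)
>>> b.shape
(2,)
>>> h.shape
(2, 17)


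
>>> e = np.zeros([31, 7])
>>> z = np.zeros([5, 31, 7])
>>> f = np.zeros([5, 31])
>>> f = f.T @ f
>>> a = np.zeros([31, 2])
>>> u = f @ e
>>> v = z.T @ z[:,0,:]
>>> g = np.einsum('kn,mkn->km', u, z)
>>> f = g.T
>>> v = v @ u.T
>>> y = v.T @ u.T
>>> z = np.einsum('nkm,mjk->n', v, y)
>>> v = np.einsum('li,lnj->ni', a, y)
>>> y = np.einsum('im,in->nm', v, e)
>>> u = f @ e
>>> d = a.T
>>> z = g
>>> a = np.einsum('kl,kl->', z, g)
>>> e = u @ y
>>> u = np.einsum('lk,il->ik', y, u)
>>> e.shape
(5, 2)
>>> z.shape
(31, 5)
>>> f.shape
(5, 31)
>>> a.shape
()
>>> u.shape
(5, 2)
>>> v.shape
(31, 2)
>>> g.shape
(31, 5)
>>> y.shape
(7, 2)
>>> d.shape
(2, 31)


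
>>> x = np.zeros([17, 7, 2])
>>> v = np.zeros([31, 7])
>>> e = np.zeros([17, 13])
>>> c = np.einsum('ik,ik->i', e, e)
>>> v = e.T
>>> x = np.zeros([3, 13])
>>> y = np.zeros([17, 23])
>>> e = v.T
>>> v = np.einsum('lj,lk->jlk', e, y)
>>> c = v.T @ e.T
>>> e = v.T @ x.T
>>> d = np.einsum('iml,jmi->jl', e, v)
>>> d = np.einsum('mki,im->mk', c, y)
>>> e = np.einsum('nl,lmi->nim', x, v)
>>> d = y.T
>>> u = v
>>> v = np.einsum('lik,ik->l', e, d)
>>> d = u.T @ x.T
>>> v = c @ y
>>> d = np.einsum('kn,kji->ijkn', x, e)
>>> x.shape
(3, 13)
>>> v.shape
(23, 17, 23)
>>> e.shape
(3, 23, 17)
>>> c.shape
(23, 17, 17)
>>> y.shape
(17, 23)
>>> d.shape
(17, 23, 3, 13)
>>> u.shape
(13, 17, 23)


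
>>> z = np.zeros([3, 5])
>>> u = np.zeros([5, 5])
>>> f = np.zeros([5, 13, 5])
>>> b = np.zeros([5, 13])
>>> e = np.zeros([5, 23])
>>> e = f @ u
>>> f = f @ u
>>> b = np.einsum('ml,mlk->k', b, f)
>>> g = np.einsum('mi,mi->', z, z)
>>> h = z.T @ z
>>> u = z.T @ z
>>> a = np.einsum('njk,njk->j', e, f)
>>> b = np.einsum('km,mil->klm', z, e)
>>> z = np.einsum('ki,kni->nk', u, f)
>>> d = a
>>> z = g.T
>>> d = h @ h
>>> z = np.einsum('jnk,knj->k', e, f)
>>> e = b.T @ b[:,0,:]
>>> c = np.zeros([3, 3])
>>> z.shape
(5,)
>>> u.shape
(5, 5)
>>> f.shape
(5, 13, 5)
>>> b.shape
(3, 5, 5)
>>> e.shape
(5, 5, 5)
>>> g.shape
()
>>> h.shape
(5, 5)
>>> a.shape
(13,)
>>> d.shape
(5, 5)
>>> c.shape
(3, 3)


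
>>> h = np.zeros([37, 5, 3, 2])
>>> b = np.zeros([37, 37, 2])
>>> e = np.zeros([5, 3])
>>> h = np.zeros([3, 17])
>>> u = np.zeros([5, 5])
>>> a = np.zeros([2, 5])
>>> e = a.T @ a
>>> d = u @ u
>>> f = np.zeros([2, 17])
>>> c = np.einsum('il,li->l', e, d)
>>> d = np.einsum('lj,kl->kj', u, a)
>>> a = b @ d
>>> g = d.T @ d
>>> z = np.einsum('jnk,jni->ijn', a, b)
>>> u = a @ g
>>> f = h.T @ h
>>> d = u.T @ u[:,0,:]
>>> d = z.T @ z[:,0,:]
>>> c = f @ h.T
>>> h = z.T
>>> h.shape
(37, 37, 2)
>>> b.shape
(37, 37, 2)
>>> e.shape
(5, 5)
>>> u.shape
(37, 37, 5)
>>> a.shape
(37, 37, 5)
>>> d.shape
(37, 37, 37)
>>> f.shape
(17, 17)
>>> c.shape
(17, 3)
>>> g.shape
(5, 5)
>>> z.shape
(2, 37, 37)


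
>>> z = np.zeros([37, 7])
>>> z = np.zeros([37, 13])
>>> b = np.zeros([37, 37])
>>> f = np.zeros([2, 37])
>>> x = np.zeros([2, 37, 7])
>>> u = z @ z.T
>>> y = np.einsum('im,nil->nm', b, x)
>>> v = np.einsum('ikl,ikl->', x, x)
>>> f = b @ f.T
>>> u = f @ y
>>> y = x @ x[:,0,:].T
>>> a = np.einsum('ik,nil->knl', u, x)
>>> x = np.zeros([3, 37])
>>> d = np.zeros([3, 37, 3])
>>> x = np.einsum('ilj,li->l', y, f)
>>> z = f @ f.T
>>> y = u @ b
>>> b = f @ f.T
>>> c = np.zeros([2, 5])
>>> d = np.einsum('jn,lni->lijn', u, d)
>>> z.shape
(37, 37)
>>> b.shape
(37, 37)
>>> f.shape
(37, 2)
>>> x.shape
(37,)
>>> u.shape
(37, 37)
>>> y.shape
(37, 37)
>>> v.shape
()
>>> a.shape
(37, 2, 7)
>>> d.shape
(3, 3, 37, 37)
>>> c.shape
(2, 5)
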